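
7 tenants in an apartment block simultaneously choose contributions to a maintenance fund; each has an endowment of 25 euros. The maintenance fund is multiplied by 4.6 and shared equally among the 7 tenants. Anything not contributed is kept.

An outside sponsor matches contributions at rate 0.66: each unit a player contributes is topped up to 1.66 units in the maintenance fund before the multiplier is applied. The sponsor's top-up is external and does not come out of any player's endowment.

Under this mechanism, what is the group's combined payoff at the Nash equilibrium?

With the mechanism, a contributed unit returns 4.6 × 1.66 / 7 = 1.0909 per unit of net cost to the contributor — now above 1 — so contributing fully is weakly dominant for every player.
At the Nash equilibrium everyone contributes 25. Group total payoff = 4.6 × 1.66 × 175 = 1336.30.

1336.30 euros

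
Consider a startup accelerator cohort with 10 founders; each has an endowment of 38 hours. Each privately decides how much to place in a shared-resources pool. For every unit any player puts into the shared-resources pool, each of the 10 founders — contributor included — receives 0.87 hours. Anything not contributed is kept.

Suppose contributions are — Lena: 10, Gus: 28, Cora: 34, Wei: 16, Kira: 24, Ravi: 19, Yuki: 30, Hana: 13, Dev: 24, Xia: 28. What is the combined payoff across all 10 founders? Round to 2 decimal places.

Total contributed: 10 + 28 + 34 + 16 + 24 + 19 + 30 + 13 + 24 + 28 = 226; total kept: 10 × 38 − 226 = 154.
The shared-resources pool pays out 0.87 × 10 × 226 = 1966.20 in aggregate.
Group total = 154 + 1966.20 = 2120.20.

2120.20 hours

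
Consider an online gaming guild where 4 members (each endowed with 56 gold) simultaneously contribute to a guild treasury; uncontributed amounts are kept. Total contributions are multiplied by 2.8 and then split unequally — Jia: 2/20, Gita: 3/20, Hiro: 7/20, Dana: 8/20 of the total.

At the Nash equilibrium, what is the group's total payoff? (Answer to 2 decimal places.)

Each unit j contributes comes back to j as 2.8 × (j's share), so j prefers to contribute only if that share exceeds 1/2.8 = 0.3571; otherwise keeping the unit dominates.
Only Dana (8/20) clears that bar, contributing 56; the remaining 3 contribute 0. Total contributed: 56.
The guild treasury pays out 2.8 × 56 = 156.80 in total (split across the unequal shares, but the aggregate is all that matters for the group sum).
The 3 free-riders keep 56 each, adding 168. Group total = 168 + 156.80 = 324.80.

324.80 gold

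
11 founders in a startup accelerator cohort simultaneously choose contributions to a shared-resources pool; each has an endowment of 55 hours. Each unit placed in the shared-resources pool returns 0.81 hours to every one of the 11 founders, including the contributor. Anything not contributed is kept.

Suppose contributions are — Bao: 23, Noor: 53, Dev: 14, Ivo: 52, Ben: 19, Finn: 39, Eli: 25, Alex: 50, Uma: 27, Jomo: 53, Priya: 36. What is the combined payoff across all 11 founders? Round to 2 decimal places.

3697.81 hours

Total contributed: 23 + 53 + 14 + 52 + 19 + 39 + 25 + 50 + 27 + 53 + 36 = 391; total kept: 11 × 55 − 391 = 214.
The shared-resources pool pays out 0.81 × 11 × 391 = 3483.81 in aggregate.
Group total = 214 + 3483.81 = 3697.81.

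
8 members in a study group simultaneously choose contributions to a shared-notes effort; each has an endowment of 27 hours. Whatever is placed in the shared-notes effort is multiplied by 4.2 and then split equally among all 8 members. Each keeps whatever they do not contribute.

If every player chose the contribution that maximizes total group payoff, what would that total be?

Each contributed unit returns 4.200 to the group as a whole (0.5250 to each of 8 players), which exceeds 1, so the social optimum is full contribution: group total = 4.200 × 216 = 907.20.

907.20 hours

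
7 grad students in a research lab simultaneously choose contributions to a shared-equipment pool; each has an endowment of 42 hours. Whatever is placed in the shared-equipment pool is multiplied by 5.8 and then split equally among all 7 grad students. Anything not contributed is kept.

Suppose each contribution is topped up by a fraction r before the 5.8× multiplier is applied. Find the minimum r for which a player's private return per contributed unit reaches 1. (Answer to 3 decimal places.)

0.207

With matching at rate r, one contributed unit becomes (1 + r) in the shared-equipment pool and returns 5.8 × (1 + r) / 7 to the contributor.
Setting this equal to 1: 1 + r = 7/5.8 = 1.2069.
So the minimum matching rate is r = 1.2069 − 1 = 0.207.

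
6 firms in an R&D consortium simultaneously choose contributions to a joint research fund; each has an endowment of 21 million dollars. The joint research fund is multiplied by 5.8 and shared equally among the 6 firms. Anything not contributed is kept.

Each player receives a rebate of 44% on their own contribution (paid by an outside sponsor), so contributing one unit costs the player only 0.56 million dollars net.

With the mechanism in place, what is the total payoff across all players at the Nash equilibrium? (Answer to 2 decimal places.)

786.24 million dollars

Under the mechanism each unit contributed yields (5.8/6) / 0.56 = 1.7262 back to its contributor per unit of net cost, which exceeds 1, making full contribution the dominant choice for everyone.
So the Nash equilibrium is full contribution by all 6; the group earns 6 × (21 × 0.44 + 5.8 × 21) = 786.24.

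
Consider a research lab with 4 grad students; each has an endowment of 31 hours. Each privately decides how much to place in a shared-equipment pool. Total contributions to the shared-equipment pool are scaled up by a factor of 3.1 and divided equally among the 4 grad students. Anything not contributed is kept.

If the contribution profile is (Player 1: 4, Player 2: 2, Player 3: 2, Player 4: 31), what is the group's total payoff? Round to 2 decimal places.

Total contributed: 4 + 2 + 2 + 31 = 39; total kept: 4 × 31 − 39 = 85.
The shared-equipment pool pays out 3.1 × 39 = 120.90 in aggregate.
Group total = 85 + 120.90 = 205.90.

205.90 hours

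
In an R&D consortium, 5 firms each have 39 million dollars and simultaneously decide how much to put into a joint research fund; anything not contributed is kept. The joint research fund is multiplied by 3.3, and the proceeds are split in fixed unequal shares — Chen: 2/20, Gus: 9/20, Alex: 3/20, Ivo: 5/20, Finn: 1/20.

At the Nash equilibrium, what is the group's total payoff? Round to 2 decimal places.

284.70 million dollars

A player with share s gets back 3.3·s per unit contributed, so full contribution is dominant for anyone with s > 1/3.3 = 0.3030 and zero contribution is dominant for anyone below.
Only Gus (9/20) clears that bar, contributing 39; the remaining 4 contribute 0. Total contributed: 39.
The joint research fund pays out 3.3 × 39 = 128.70 in total (split across the unequal shares, but the aggregate is all that matters for the group sum).
The 4 free-riders keep 39 each, adding 156. Group total = 156 + 128.70 = 284.70.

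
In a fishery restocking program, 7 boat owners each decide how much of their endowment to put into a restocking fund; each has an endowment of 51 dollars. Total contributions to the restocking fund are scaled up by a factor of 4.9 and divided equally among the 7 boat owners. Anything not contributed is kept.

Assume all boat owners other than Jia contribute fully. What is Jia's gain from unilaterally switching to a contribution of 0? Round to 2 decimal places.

15.30 dollars

Switching from a contribution of 51 to 0 lets Jia keep an extra 51 dollars, but lowers the restocking fund by 51, which costs Jia their own share of that drop: 4.9/7 × 51 = 35.70.
Net gain = 51 − 35.70 = 15.30. The private return per contributed unit (0.7000) is below 1, so free-riding is indeed the best response regardless of what the others do.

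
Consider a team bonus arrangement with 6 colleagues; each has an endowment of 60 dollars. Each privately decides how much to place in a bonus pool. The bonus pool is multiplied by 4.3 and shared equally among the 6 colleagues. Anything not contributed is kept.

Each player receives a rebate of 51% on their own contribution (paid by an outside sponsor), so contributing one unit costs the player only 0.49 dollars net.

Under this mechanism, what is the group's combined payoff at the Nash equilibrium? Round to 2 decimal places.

The effective private return per unit is now (4.3/6) / 0.49 = 1.4626 > 1, so every player's dominant strategy flips to full contribution.
So the Nash equilibrium is full contribution by all 6; the group earns 6 × (60 × 0.51 + 4.3 × 60) = 1731.60.

1731.60 dollars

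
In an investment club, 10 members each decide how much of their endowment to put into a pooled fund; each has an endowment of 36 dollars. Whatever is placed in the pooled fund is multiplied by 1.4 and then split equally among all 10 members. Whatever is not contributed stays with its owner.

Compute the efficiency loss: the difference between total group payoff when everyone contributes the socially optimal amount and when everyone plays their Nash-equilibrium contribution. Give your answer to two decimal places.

144.00 dollars

Each contributed unit returns 1.4/10 = 0.1400 to its contributor — below 1 — so contributing 0 is dominant for every player. At the Nash equilibrium everyone keeps their 36, and the group total is 10 × 36 = 360.
Each contributed unit returns 1.400 to the group as a whole (0.1400 to each of 10 players), which exceeds 1, so the social optimum is full contribution: group total = 1.400 × 360 = 504.00.
Efficiency loss = 504.00 − 360 = 144.00.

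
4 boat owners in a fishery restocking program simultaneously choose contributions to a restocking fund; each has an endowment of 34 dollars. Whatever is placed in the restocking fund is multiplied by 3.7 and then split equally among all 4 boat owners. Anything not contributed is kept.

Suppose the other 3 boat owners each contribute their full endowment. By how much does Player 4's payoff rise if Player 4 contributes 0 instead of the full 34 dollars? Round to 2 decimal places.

Switching from a contribution of 34 to 0 lets Player 4 keep an extra 34 dollars, but lowers the restocking fund by 34, which costs Player 4 their own share of that drop: 3.7/4 × 34 = 31.45.
Net gain = 34 − 31.45 = 2.55. The private return per contributed unit (0.9250) is below 1, so free-riding is indeed the best response regardless of what the others do.

2.55 dollars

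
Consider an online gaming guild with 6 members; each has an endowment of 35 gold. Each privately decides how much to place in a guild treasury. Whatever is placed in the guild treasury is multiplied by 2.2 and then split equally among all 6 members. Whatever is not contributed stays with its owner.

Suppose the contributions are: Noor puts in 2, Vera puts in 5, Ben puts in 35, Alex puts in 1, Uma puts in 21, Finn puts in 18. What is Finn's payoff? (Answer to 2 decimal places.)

Total contributed: 2 + 5 + 35 + 1 + 21 + 18 = 82.
Each receives 2.2 × 82 / 6 = 30.07 from the guild treasury.
Finn keeps 35 − 18 = 17, so Finn's payoff is 17 + 30.07 = 47.07.

47.07 gold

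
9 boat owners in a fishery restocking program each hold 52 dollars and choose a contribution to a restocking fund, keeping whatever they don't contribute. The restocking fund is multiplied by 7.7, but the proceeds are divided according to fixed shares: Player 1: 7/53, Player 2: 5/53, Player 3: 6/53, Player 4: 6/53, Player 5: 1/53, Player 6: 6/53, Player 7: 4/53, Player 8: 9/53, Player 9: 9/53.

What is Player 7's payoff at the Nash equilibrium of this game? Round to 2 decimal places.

142.66 dollars

A player with share s gets back 7.7·s per unit contributed, so full contribution is dominant for anyone with s > 1/7.7 = 0.1299 and zero contribution is dominant for anyone below.
Player 1, Player 8 and Player 9 clear that bar, contributing 52 each; the remaining 6 contribute 0. Total contributed: 156.
Player 7 keeps 52 and receives 7.7 × 156 × 4/53 = 90.66 from the restocking fund, for a payoff of 142.66.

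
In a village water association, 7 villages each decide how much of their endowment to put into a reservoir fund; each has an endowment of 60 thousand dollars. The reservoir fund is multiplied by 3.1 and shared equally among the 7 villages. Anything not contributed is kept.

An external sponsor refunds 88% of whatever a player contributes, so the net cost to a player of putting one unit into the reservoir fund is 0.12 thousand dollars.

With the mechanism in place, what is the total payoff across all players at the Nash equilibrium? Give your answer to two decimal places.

With the mechanism, a contributed unit returns (3.1/7) / 0.12 = 3.6905 per unit of net cost to the contributor — now above 1 — so contributing fully is weakly dominant for every player.
At the Nash equilibrium everyone contributes 60. Group total payoff = 7 × (60 × 0.88 + 3.1 × 60) = 1671.60.

1671.60 thousand dollars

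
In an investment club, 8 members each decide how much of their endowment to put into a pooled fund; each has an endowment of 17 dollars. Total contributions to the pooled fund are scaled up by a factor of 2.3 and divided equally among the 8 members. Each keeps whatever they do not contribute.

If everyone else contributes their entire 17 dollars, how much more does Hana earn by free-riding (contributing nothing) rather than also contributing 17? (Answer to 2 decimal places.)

12.11 dollars

Switching from a contribution of 17 to 0 lets Hana keep an extra 17 dollars, but lowers the pooled fund by 17, which costs Hana their own share of that drop: 2.3/8 × 17 = 4.89.
Net gain = 17 − 4.89 = 12.11. The private return per contributed unit (0.2875) is below 1, so free-riding is indeed the best response regardless of what the others do.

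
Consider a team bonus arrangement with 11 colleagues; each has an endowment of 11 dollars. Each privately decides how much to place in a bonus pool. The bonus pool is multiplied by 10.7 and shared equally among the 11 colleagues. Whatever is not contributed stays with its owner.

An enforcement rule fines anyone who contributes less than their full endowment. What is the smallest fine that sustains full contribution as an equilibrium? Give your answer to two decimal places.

0.30 dollars

Given the others contribute fully, the best deviation is to contribute 0 (any partial contribution still incurs the fine and gives up units whose private return 0.9727 is below 1).
Deviating from 11 to 0 saves 11 dollars but forfeits the deviator's share of the drop in the bonus pool: 10.7/11 × 11 = 10.70.
So the deviation gain is 11 − 10.70 = 0.30, and the fine must be at least 0.30 dollars to wipe it out.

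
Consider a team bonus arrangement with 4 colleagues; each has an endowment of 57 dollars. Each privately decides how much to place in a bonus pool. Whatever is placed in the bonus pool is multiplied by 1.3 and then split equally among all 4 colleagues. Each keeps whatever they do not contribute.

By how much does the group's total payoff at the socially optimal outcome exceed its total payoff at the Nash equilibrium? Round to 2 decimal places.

Each contributed unit returns 1.3/4 = 0.3250 to its contributor — below 1 — so contributing 0 is dominant for every player. At the Nash equilibrium everyone keeps their 57, and the group total is 4 × 57 = 228.
Each contributed unit returns 1.300 to the group as a whole (0.3250 to each of 4 players), which exceeds 1, so the social optimum is full contribution: group total = 1.300 × 228 = 296.40.
Efficiency loss = 296.40 − 228 = 68.40.

68.40 dollars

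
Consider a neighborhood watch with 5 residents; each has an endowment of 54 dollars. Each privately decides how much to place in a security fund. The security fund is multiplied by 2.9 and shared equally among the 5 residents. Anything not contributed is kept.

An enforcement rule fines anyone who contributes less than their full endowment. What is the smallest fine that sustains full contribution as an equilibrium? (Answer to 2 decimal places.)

22.68 dollars

Given the others contribute fully, the best deviation is to contribute 0 (any partial contribution still incurs the fine and gives up units whose private return 0.5800 is below 1).
Deviating from 54 to 0 saves 54 dollars but forfeits the deviator's share of the drop in the security fund: 2.9/5 × 54 = 31.32.
So the deviation gain is 54 − 31.32 = 22.68, and the fine must be at least 22.68 dollars to wipe it out.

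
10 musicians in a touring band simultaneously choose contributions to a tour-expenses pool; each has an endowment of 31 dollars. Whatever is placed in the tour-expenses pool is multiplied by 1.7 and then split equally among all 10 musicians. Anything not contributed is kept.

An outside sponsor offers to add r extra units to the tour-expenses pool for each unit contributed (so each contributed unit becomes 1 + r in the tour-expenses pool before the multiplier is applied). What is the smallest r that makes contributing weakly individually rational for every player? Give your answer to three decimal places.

With matching at rate r, one contributed unit becomes (1 + r) in the tour-expenses pool and returns 1.7 × (1 + r) / 10 to the contributor.
Setting this equal to 1: 1 + r = 10/1.7 = 5.8824.
So the minimum matching rate is r = 5.8824 − 1 = 4.882.

4.882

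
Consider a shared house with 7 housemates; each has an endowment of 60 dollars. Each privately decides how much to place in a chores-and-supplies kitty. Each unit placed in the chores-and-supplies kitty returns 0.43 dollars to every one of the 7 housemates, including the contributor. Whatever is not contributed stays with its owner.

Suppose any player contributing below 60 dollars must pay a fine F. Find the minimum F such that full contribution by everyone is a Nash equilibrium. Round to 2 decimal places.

Given the others contribute fully, the best deviation is to contribute 0 (any partial contribution still incurs the fine and gives up units whose private return 0.43 is below 1).
Deviating from 60 to 0 saves 60 dollars but forfeits the deviator's share of the drop in the chores-and-supplies kitty: 0.43 × 60 = 25.80.
So the deviation gain is 60 − 25.80 = 34.20, and the fine must be at least 34.20 dollars to wipe it out.

34.20 dollars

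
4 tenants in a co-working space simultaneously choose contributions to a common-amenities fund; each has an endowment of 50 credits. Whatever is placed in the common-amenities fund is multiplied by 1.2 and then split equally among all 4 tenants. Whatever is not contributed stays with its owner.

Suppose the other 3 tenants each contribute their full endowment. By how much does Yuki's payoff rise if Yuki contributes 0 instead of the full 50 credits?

Switching from a contribution of 50 to 0 lets Yuki keep an extra 50 credits, but lowers the common-amenities fund by 50, which costs Yuki their own share of that drop: 1.2/4 × 50 = 15.00.
Net gain = 50 − 15.00 = 35.00. The private return per contributed unit (0.3000) is below 1, so free-riding is indeed the best response regardless of what the others do.

35.00 credits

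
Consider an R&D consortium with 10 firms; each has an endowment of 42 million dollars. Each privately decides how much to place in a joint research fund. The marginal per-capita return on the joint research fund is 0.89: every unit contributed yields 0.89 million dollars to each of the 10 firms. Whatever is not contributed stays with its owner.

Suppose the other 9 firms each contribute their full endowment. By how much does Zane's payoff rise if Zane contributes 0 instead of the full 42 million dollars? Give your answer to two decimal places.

Switching from a contribution of 42 to 0 lets Zane keep an extra 42 million dollars, but lowers the joint research fund by 42, which costs Zane their own share of that drop: 0.89 × 42 = 37.38.
Net gain = 42 − 37.38 = 4.62. The private return per contributed unit (0.89) is below 1, so free-riding is indeed the best response regardless of what the others do.

4.62 million dollars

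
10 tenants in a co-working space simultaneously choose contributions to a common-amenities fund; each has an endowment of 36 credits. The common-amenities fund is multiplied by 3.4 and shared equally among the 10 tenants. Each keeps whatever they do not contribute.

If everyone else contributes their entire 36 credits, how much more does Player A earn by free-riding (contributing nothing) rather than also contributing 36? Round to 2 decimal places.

23.76 credits

Switching from a contribution of 36 to 0 lets Player A keep an extra 36 credits, but lowers the common-amenities fund by 36, which costs Player A their own share of that drop: 3.4/10 × 36 = 12.24.
Net gain = 36 − 12.24 = 23.76. The private return per contributed unit (0.3400) is below 1, so free-riding is indeed the best response regardless of what the others do.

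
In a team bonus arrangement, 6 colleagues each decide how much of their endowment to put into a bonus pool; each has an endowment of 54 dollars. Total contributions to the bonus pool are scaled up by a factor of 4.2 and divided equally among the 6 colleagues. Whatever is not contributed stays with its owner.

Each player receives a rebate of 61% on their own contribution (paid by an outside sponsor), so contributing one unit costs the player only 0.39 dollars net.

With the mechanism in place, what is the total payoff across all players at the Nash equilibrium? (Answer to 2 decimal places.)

The effective private return per unit is now (4.2/6) / 0.39 = 1.7949 > 1, so every player's dominant strategy flips to full contribution.
At the Nash equilibrium everyone contributes 54. Group total payoff = 6 × (54 × 0.61 + 4.2 × 54) = 1558.44.

1558.44 dollars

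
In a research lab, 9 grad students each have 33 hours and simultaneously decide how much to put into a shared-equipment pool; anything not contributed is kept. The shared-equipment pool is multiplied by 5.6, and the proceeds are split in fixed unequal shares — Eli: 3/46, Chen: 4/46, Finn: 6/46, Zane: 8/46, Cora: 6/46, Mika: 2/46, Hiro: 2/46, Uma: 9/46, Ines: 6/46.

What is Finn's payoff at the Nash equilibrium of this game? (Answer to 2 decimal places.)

57.10 hours

A player with share s gets back 5.6·s per unit contributed, so full contribution is dominant for anyone with s > 1/5.6 = 0.1786 and zero contribution is dominant for anyone below.
Uma alone (share 9/46) is above the threshold, contributing 33; the remaining 8 contribute 0. Total contributed: 33.
Finn keeps 33 and receives 5.6 × 33 × 6/46 = 24.10 from the shared-equipment pool, for a payoff of 57.10.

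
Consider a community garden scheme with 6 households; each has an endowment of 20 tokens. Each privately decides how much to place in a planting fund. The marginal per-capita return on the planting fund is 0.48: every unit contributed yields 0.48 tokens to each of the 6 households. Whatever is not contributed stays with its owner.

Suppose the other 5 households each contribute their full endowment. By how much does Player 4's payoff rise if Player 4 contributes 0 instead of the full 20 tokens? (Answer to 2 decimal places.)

Switching from a contribution of 20 to 0 lets Player 4 keep an extra 20 tokens, but lowers the planting fund by 20, which costs Player 4 their own share of that drop: 0.48 × 20 = 9.60.
Net gain = 20 − 9.60 = 10.40. The private return per contributed unit (0.48) is below 1, so free-riding is indeed the best response regardless of what the others do.

10.40 tokens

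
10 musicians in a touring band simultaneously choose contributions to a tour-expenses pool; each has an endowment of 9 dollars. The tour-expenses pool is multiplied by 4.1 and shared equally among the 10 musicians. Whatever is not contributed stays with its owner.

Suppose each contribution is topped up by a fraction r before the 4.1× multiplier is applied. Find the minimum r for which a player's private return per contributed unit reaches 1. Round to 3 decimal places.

With matching at rate r, one contributed unit becomes (1 + r) in the tour-expenses pool and returns 4.1 × (1 + r) / 10 to the contributor.
Setting this equal to 1: 1 + r = 10/4.1 = 2.4390.
So the minimum matching rate is r = 2.4390 − 1 = 1.439.

1.439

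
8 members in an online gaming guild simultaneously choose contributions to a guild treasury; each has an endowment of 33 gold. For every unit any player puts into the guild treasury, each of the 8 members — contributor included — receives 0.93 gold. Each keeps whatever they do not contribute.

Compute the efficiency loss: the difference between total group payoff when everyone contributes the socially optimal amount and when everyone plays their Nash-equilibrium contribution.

The private return per contributed unit is 0.93 < 1, so contributing 0 is dominant for every player. At the Nash equilibrium everyone keeps their 33, and the group total is 8 × 33 = 264.
Each contributed unit returns 7.440 to the group as a whole (0.93 to each of 8 players), which exceeds 1, so the social optimum is full contribution: group total = 7.440 × 264 = 1964.16.
Efficiency loss = 1964.16 − 264 = 1700.16.

1700.16 gold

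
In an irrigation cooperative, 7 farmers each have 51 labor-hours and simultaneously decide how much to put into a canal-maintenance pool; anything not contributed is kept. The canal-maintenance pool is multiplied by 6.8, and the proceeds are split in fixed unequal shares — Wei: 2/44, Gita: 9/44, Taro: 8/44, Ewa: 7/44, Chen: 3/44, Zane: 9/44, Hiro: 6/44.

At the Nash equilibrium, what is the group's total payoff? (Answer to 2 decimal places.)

Each unit j contributes comes back to j as 6.8 × (j's share), so j prefers to contribute only if that share exceeds 1/6.8 = 0.1471; otherwise keeping the unit dominates.
The shares above 0.1471 belong to Gita, Taro, Ewa and Zane, contributing 51 each; the remaining 3 contribute 0. Total contributed: 204.
The canal-maintenance pool pays out 6.8 × 204 = 1387.20 in total (split across the unequal shares, but the aggregate is all that matters for the group sum).
The 3 free-riders keep 51 each, adding 153. Group total = 153 + 1387.20 = 1540.20.

1540.20 labor-hours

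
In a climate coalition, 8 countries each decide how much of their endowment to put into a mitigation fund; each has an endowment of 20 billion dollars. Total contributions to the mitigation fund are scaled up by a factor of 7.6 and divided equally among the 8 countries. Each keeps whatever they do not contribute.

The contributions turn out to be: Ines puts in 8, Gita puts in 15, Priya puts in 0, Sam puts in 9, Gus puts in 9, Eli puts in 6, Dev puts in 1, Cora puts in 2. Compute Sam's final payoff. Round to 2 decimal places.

58.50 billion dollars

Total contributed: 8 + 15 + 0 + 9 + 9 + 6 + 1 + 2 = 50.
Each receives 7.6 × 50 / 8 = 47.50 from the mitigation fund.
Sam keeps 20 − 9 = 11, so Sam's payoff is 11 + 47.50 = 58.50.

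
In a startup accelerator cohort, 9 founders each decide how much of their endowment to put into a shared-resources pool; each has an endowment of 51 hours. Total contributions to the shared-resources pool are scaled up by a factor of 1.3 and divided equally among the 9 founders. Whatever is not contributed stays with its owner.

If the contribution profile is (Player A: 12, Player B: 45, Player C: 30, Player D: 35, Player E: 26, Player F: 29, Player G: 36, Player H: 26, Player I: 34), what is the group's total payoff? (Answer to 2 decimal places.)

540.90 hours

Total contributed: 12 + 45 + 30 + 35 + 26 + 29 + 36 + 26 + 34 = 273; total kept: 9 × 51 − 273 = 186.
The shared-resources pool pays out 1.3 × 273 = 354.90 in aggregate.
Group total = 186 + 354.90 = 540.90.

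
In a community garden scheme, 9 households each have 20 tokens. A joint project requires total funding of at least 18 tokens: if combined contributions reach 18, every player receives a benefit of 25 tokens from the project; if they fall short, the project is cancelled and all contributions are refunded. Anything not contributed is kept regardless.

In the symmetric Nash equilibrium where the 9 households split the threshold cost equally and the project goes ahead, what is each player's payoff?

Equal share of the threshold: 18/9 = 2.
At this profile no one gains by cutting their contribution: any cut drops the total below 18, the project is cancelled, contributions are refunded, and the deviator ends with 20, which is less than 20 − 2 + 25 = 43. Contributing more than 2 just wastes the excess. So contributing exactly 2 is a best response.
Each player's payoff: 20 − 2 + 25 = 43.

43 tokens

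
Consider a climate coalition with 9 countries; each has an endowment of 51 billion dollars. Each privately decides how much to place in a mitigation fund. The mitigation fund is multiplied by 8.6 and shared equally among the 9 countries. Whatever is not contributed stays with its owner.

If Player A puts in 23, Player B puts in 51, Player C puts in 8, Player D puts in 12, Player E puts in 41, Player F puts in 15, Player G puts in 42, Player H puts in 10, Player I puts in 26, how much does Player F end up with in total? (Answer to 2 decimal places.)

Total contributed: 23 + 51 + 8 + 12 + 41 + 15 + 42 + 10 + 26 = 228.
Each receives 8.6 × 228 / 9 = 217.87 from the mitigation fund.
Player F keeps 51 − 15 = 36, so Player F's payoff is 36 + 217.87 = 253.87.

253.87 billion dollars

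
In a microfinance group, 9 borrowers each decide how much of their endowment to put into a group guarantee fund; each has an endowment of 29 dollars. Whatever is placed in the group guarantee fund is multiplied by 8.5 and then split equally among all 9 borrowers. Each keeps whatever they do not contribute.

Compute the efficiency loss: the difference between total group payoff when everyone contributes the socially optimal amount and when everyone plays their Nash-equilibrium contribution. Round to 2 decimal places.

Each contributed unit returns 8.5/9 = 0.9444 to its contributor — below 1 — so contributing 0 is dominant for every player. At the Nash equilibrium everyone keeps their 29, and the group total is 9 × 29 = 261.
Each contributed unit returns 8.500 to the group as a whole (0.9444 to each of 9 players), which exceeds 1, so the social optimum is full contribution: group total = 8.500 × 261 = 2218.50.
Efficiency loss = 2218.50 − 261 = 1957.50.

1957.50 dollars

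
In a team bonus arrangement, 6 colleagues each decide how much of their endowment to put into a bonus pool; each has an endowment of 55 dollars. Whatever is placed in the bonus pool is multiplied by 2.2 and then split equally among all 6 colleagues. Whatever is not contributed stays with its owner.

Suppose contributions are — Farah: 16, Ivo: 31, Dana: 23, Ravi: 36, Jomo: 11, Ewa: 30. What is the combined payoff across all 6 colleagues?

Total contributed: 16 + 31 + 23 + 36 + 11 + 30 = 147; total kept: 6 × 55 − 147 = 183.
The bonus pool pays out 2.2 × 147 = 323.40 in aggregate.
Group total = 183 + 323.40 = 506.40.

506.40 dollars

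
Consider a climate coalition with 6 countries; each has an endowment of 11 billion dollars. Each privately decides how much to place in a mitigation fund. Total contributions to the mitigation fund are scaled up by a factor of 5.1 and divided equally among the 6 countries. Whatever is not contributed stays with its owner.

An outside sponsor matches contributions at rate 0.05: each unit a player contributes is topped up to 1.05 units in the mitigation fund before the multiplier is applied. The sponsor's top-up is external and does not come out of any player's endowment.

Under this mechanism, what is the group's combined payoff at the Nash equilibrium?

With the mechanism, a contributed unit returns 5.1 × 1.05 / 6 = 0.8925 per unit of net cost — still below 1 — so contributing 0 remains dominant for every player.
At the Nash equilibrium no one contributes; group total payoff = 6 × 11 = 66.

66.00 billion dollars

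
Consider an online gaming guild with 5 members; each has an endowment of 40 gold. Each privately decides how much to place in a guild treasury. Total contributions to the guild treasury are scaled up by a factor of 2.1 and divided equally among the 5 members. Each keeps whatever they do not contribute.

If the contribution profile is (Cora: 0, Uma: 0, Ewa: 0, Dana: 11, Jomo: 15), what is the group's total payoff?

Total contributed: 0 + 0 + 0 + 11 + 15 = 26; total kept: 5 × 40 − 26 = 174.
The guild treasury pays out 2.1 × 26 = 54.60 in aggregate.
Group total = 174 + 54.60 = 228.60.

228.60 gold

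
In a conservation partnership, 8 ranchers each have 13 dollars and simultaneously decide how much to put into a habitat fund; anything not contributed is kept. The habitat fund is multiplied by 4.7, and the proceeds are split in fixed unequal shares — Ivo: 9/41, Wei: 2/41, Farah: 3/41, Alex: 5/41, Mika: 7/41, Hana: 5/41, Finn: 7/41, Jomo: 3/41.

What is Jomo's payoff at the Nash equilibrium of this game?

Player j's private return per contributed unit is 4.7 × (j's share). Contributing is weakly dominant for j when that share is at least 1/4.7 = 0.2128, and contributing 0 is dominant otherwise.
The only share above 0.2128 is Ivo's 9/41, contributing 13; the remaining 7 contribute 0. Total contributed: 13.
Jomo keeps 13 and receives 4.7 × 13 × 3/41 = 4.47 from the habitat fund, for a payoff of 17.47.

17.47 dollars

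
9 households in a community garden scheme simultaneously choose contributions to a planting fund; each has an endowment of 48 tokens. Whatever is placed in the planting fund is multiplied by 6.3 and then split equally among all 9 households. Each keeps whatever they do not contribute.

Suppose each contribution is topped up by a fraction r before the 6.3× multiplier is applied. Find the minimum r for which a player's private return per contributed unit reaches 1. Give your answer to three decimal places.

0.429

With matching at rate r, one contributed unit becomes (1 + r) in the planting fund and returns 6.3 × (1 + r) / 9 to the contributor.
Setting this equal to 1: 1 + r = 9/6.3 = 1.4286.
So the minimum matching rate is r = 1.4286 − 1 = 0.429.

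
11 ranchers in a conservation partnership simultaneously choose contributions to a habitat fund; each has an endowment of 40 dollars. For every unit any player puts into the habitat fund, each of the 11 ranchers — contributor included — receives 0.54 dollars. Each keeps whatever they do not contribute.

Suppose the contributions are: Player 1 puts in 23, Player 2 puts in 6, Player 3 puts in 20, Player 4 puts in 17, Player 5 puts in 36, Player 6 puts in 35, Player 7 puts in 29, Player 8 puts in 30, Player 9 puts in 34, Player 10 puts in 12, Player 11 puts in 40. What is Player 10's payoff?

Total contributed: 23 + 6 + 20 + 17 + 36 + 35 + 29 + 30 + 34 + 12 + 40 = 282.
Each receives 0.54 × 282 = 152.28 from the habitat fund.
Player 10 keeps 40 − 12 = 28, so Player 10's payoff is 28 + 152.28 = 180.28.

180.28 dollars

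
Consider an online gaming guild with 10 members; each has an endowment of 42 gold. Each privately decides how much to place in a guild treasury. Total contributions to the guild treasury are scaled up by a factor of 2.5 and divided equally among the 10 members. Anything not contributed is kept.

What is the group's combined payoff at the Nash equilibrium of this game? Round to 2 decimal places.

420.00 gold

Each contributed unit returns 2.5/10 = 0.2500 to its contributor — below 1 — so contributing 0 is dominant for every player. At the Nash equilibrium everyone keeps their 42, and the group total is 10 × 42 = 420.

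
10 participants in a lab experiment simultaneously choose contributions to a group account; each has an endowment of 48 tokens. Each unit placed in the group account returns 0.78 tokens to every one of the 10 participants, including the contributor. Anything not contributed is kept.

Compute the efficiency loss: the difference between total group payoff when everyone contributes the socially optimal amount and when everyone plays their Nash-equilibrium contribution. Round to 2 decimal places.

3264.00 tokens

The private return per contributed unit is 0.78 < 1, so contributing 0 is dominant for every player. At the Nash equilibrium everyone keeps their 48, and the group total is 10 × 48 = 480.
Each contributed unit returns 7.800 to the group as a whole (0.78 to each of 10 players), which exceeds 1, so the social optimum is full contribution: group total = 7.800 × 480 = 3744.00.
Efficiency loss = 3744.00 − 480 = 3264.00.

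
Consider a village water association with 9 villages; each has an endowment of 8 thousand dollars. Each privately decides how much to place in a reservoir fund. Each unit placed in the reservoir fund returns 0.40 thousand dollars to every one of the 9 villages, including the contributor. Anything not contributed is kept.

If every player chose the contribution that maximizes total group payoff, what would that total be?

259.20 thousand dollars

Each contributed unit returns 3.600 to the group as a whole (0.40 to each of 9 players), which exceeds 1, so the social optimum is full contribution: group total = 3.600 × 72 = 259.20.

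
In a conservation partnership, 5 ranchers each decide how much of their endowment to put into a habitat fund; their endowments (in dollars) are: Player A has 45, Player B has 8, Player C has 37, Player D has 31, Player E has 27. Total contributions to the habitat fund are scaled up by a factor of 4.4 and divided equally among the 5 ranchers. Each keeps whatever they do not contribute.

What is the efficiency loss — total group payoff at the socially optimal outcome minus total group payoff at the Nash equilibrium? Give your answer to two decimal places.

The private return per contributed unit is 4.4/5 = 0.8800 < 1 for every player regardless of endowment, so the Nash equilibrium is zero contribution and the group total is Σ E_j = 45 + 8 + 37 + 31 + 27 = 148.
Each contributed unit returns 4.400 to the group, so the social optimum is full contribution by everyone: group total = 4.400 × 148 = 651.20.
Efficiency loss = (4.400 − 1) × 148 = 503.20.

503.20 dollars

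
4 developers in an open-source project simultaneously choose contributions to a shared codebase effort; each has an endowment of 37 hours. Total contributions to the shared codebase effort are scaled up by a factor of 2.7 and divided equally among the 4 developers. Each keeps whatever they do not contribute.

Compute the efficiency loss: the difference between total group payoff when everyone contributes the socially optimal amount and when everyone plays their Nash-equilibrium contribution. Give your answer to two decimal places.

251.60 hours

Each contributed unit returns 2.7/4 = 0.6750 to its contributor — below 1 — so contributing 0 is dominant for every player. At the Nash equilibrium everyone keeps their 37, and the group total is 4 × 37 = 148.
Each contributed unit returns 2.700 to the group as a whole (0.6750 to each of 4 players), which exceeds 1, so the social optimum is full contribution: group total = 2.700 × 148 = 399.60.
Efficiency loss = 399.60 − 148 = 251.60.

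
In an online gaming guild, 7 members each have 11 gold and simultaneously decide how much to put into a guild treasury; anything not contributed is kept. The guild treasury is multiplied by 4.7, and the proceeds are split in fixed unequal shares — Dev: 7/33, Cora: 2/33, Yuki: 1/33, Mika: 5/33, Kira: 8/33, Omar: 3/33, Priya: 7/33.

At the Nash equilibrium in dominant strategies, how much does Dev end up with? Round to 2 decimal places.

21.97 gold

Each unit j contributes comes back to j as 4.7 × (j's share), so j prefers to contribute only if that share exceeds 1/4.7 = 0.2128; otherwise keeping the unit dominates.
Kira alone (share 8/33) is above the threshold, contributing 11; the remaining 6 contribute 0. Total contributed: 11.
Dev keeps 11 and receives 4.7 × 11 × 7/33 = 10.97 from the guild treasury, for a payoff of 21.97.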